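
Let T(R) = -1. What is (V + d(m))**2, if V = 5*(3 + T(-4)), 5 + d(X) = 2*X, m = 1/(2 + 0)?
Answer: 36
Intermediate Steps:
m = 1/2 ≈ 0.50000
d(X) = -5 + 2*X
V = 10 (V = 5*(3 - 1) = 5*2 = 10)
(V + d(m))**2 = (10 + (-5 + 2*(1/2)))**2 = (10 + (-5 + 1))**2 = (10 - 4)**2 = 6**2 = 36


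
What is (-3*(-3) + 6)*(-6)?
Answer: -90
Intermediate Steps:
(-3*(-3) + 6)*(-6) = (9 + 6)*(-6) = 15*(-6) = -90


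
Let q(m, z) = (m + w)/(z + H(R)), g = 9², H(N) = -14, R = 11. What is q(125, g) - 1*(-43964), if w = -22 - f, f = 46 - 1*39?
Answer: 2945684/67 ≈ 43965.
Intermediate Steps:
f = 7 (f = 46 - 39 = 7)
w = -29 (w = -22 - 1*7 = -22 - 7 = -29)
g = 81
q(m, z) = (-29 + m)/(-14 + z) (q(m, z) = (m - 29)/(z - 14) = (-29 + m)/(-14 + z))
q(125, g) - 1*(-43964) = (-29 + 125)/(-14 + 81) - 1*(-43964) = 96/67 + 43964 = 2945684/67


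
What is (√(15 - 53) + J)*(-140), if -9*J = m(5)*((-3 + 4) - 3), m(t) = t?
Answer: -1400/9 - 140*I*√38 ≈ -155.56 - 863.02*I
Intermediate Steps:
J = 10/9 (J = -5*((-3 + 4) - 3)/9 = -5*(1 - 3)/9 = -5*(-2)/9 = -⅑*(-10) = 10/9 ≈ 1.1111)
(√(15 - 53) + J)*(-140) = (√(15 - 53) + 10/9)*(-140) = (√(-38) + 10/9)*(-140) = (I*√38 + 10/9)*(-140) = (10/9 + I*√38)*(-140) = -1400/9 - 140*I*√38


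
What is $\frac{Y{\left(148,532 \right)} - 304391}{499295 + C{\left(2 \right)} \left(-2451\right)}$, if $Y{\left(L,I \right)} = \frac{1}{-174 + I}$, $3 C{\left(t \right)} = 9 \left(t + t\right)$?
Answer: $- \frac{108971977}{168218114} \approx -0.6478$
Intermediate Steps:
$C{\left(t \right)} = 6 t$ ($C{\left(t \right)} = \frac{9 \left(t + t\right)}{3} = \frac{9 \cdot 2 t}{3} = \frac{18 t}{3} = 6 t$)
$\frac{Y{\left(148,532 \right)} - 304391}{499295 + C{\left(2 \right)} \left(-2451\right)} = \frac{\frac{1}{-174 + 532} - 304391}{499295 + 6 \cdot 2 \left(-2451\right)} = \frac{\frac{1}{358} - 304391}{499295 + 12 \left(-2451\right)} = \frac{\frac{1}{358} - 304391}{499295 - 29412} = - \frac{108971977}{358 \cdot 469883} = \left(- \frac{108971977}{358}\right) \frac{1}{469883} = - \frac{108971977}{168218114}$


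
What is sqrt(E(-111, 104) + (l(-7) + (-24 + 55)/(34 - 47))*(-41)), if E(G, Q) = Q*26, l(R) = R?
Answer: sqrt(522002)/13 ≈ 55.577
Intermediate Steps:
E(G, Q) = 26*Q
sqrt(E(-111, 104) + (l(-7) + (-24 + 55)/(34 - 47))*(-41)) = sqrt(26*104 + (-7 + (-24 + 55)/(34 - 47))*(-41)) = sqrt(2704 + (-7 + 31/(-13))*(-41)) = sqrt(2704 + (-7 + 31*(-1/13))*(-41)) = sqrt(2704 + (-7 - 31/13)*(-41)) = sqrt(2704 - 122/13*(-41)) = sqrt(2704 + 5002/13) = sqrt(40154/13) = sqrt(522002)/13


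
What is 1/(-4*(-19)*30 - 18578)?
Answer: -1/16298 ≈ -6.1357e-5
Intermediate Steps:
1/(-4*(-19)*30 - 18578) = 1/(76*30 - 18578) = 1/(2280 - 18578) = 1/(-16298) = -1/16298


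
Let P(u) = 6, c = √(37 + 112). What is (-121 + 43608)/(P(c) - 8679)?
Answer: -43487/8673 ≈ -5.0141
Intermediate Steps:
c = √149 ≈ 12.207
(-121 + 43608)/(P(c) - 8679) = (-121 + 43608)/(6 - 8679) = 43487/(-8673) = 43487*(-1/8673) = -43487/8673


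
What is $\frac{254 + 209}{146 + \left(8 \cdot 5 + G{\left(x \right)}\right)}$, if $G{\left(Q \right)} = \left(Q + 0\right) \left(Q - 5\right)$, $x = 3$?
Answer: $\frac{463}{180} \approx 2.5722$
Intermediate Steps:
$G{\left(Q \right)} = Q \left(-5 + Q\right)$
$\frac{254 + 209}{146 + \left(8 \cdot 5 + G{\left(x \right)}\right)} = \frac{254 + 209}{146 + \left(8 \cdot 5 + 3 \left(-5 + 3\right)\right)} = \frac{463}{146 + \left(40 + 3 \left(-2\right)\right)} = \frac{463}{146 + \left(40 - 6\right)} = \frac{463}{146 + 34} = \frac{463}{180}$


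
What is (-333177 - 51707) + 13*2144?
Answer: -357012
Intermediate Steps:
(-333177 - 51707) + 13*2144 = -384884 + 27872 = -357012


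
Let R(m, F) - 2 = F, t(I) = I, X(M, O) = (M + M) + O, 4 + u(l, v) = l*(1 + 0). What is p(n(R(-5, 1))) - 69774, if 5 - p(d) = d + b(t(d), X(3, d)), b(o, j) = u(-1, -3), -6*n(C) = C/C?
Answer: -418583/6 ≈ -69764.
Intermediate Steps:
u(l, v) = -4 + l (u(l, v) = -4 + l*(1 + 0) = -4 + l*1 = -4 + l)
X(M, O) = O + 2*M (X(M, O) = 2*M + O = O + 2*M)
R(m, F) = 2 + F
n(C) = -⅙ (n(C) = -C/(6*C) = -⅙*1 = -⅙)
b(o, j) = -5 (b(o, j) = -4 - 1 = -5)
p(d) = 10 - d (p(d) = 5 - (d - 5) = 5 - (-5 + d) = 5 + (5 - d) = 10 - d)
p(n(R(-5, 1))) - 69774 = (10 - 1*(-⅙)) - 69774 = (10 + ⅙) - 69774 = 61/6 - 69774 = -418583/6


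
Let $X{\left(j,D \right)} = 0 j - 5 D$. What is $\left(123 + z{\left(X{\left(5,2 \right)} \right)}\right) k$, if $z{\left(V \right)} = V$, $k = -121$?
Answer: $-13673$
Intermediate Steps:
$X{\left(j,D \right)} = - 5 D$ ($X{\left(j,D \right)} = 0 - 5 D = - 5 D$)
$\left(123 + z{\left(X{\left(5,2 \right)} \right)}\right) k = \left(123 - 10\right) \left(-121\right) = 113 \left(-121\right) = -13673$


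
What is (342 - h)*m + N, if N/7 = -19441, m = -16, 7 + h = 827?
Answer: -128439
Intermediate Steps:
h = 820 (h = -7 + 827 = 820)
N = -136087 (N = 7*(-19441) = -136087)
(342 - h)*m + N = (342 - 1*820)*(-16) - 136087 = (342 - 820)*(-16) - 136087 = -478*(-16) - 136087 = 7648 - 136087 = -128439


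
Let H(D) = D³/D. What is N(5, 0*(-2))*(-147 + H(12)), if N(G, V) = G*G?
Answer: -75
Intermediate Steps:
H(D) = D²
N(G, V) = G²
N(5, 0*(-2))*(-147 + H(12)) = 5²*(-147 + 12²) = 25*(-147 + 144) = 25*(-3) = -75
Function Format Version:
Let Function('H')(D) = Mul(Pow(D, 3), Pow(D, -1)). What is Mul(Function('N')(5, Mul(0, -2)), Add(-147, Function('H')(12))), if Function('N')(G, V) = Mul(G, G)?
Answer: -75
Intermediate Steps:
Function('H')(D) = Pow(D, 2)
Function('N')(G, V) = Pow(G, 2)
Mul(Function('N')(5, Mul(0, -2)), Add(-147, Function('H')(12))) = Mul(Pow(5, 2), Add(-147, Pow(12, 2))) = Mul(25, Add(-147, 144)) = Mul(25, -3) = -75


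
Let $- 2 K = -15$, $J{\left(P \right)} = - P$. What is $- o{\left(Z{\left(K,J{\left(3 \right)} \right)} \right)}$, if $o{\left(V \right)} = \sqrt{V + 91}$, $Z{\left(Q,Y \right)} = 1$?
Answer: $- 2 \sqrt{23} \approx -9.5917$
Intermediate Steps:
$K = \frac{15}{2}$ ($K = \left(- \frac{1}{2}\right) \left(-15\right) = \frac{15}{2} \approx 7.5$)
$o{\left(V \right)} = \sqrt{91 + V}$
$- o{\left(Z{\left(K,J{\left(3 \right)} \right)} \right)} = - \sqrt{91 + 1} = - \sqrt{92} = - 2 \sqrt{23}$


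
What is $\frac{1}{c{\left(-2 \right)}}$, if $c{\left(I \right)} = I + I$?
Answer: $- \frac{1}{4} \approx -0.25$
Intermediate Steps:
$c{\left(I \right)} = 2 I$
$\frac{1}{c{\left(-2 \right)}} = \frac{1}{2 \left(-2\right)} = \frac{1}{-4} = - \frac{1}{4}$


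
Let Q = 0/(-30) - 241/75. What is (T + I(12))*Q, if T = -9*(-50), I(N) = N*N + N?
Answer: -48682/25 ≈ -1947.3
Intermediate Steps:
Q = -241/75 (Q = 0*(-1/30) - 241*1/75 = 0 - 241/75 = -241/75 ≈ -3.2133)
I(N) = N + N**2 (I(N) = N**2 + N = N + N**2)
T = 450
(T + I(12))*Q = (450 + 12*(1 + 12))*(-241/75) = (450 + 12*13)*(-241/75) = (450 + 156)*(-241/75) = 606*(-241/75) = -48682/25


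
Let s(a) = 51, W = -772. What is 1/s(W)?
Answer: 1/51 ≈ 0.019608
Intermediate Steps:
1/s(W) = 1/51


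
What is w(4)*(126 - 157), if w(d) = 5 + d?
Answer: -279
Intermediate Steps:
w(4)*(126 - 157) = (5 + 4)*(126 - 157) = 9*(-31) = -279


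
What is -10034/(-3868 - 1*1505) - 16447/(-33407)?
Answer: 423575569/179495811 ≈ 2.3598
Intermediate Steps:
-10034/(-3868 - 1*1505) - 16447/(-33407) = -10034/(-3868 - 1505) - 16447*(-1/33407) = -10034/(-5373) + 16447/33407 = -10034*(-1/5373) + 16447/33407 = 10034/5373 + 16447/33407 = 423575569/179495811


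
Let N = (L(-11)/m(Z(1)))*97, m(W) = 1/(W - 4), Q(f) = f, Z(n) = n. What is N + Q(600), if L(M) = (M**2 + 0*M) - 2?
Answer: -34029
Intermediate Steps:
m(W) = 1/(-4 + W)
L(M) = -2 + M**2 (L(M) = (M**2 + 0) - 2 = M**2 - 2 = -2 + M**2)
N = -34629 (N = ((-2 + (-11)**2)/(1/(-4 + 1)))*97 = ((-2 + 121)/(1/(-3)))*97 = (119/(-1/3))*97 = -3*119*97 = -357*97 = -34629)
N + Q(600) = -34629 + 600 = -34029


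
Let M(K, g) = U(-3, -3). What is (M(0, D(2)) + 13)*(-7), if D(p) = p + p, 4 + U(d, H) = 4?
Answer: -91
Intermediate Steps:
U(d, H) = 0 (U(d, H) = -4 + 4 = 0)
D(p) = 2*p
M(K, g) = 0
(M(0, D(2)) + 13)*(-7) = (0 + 13)*(-7) = 13*(-7) = -91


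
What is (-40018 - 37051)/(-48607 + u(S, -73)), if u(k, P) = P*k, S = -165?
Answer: 77069/36562 ≈ 2.1079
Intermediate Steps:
(-40018 - 37051)/(-48607 + u(S, -73)) = (-40018 - 37051)/(-48607 - 73*(-165)) = -77069/(-48607 + 12045) = -77069/(-36562) = -77069*(-1/36562) = 77069/36562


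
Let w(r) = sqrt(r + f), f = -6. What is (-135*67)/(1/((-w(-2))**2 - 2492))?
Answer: 22612500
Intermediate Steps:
w(r) = sqrt(-6 + r) (w(r) = sqrt(r - 6) = sqrt(-6 + r))
(-135*67)/(1/((-w(-2))**2 - 2492)) = (-135*67)/(1/((-sqrt(-6 - 2))**2 - 2492)) = -9045/(1/((-sqrt(-8))**2 - 2492)) = -9045/(1/((-2*I*sqrt(2))**2 - 2492)) = -9045/(1/(-8 - 2492)) = -9045/(1/(-2500)) = -9045/(-1/2500) = -9045*(-2500) = 22612500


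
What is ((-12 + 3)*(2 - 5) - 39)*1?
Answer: -12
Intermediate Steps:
((-12 + 3)*(2 - 5) - 39)*1 = (-9*(-3) - 39)*1 = (27 - 39)*1 = -12*1 = -12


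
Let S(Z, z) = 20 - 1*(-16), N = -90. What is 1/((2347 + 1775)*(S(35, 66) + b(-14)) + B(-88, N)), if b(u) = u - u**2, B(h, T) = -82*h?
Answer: -1/710012 ≈ -1.4084e-6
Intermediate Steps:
S(Z, z) = 36 (S(Z, z) = 20 + 16 = 36)
1/((2347 + 1775)*(S(35, 66) + b(-14)) + B(-88, N)) = 1/((2347 + 1775)*(36 - 14*(1 - 1*(-14))) - 82*(-88)) = 1/(4122*(36 - 14*(1 + 14)) + 7216) = 1/(4122*(36 - 14*15) + 7216) = 1/(4122*(36 - 210) + 7216) = 1/(4122*(-174) + 7216) = 1/(-717228 + 7216) = 1/(-710012) = -1/710012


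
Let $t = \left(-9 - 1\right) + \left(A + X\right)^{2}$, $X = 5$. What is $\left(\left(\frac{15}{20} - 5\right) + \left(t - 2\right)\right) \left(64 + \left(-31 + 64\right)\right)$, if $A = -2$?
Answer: $- \frac{2813}{4} \approx -703.25$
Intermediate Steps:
$t = -1$ ($t = \left(-9 - 1\right) + \left(-2 + 5\right)^{2} = -10 + 3^{2} = -10 + 9 = -1$)
$\left(\left(\frac{15}{20} - 5\right) + \left(t - 2\right)\right) \left(64 + \left(-31 + 64\right)\right) = \left(\left(\frac{15}{20} - 5\right) - 3\right) \left(64 + \left(-31 + 64\right)\right) = \left(\left(15 \cdot \frac{1}{20} - 5\right) - 3\right) \left(64 + 33\right) = \left(\left(\frac{3}{4} - 5\right) - 3\right) 97 = \left(- \frac{17}{4} - 3\right) 97 = \left(- \frac{29}{4}\right) 97 = - \frac{2813}{4}$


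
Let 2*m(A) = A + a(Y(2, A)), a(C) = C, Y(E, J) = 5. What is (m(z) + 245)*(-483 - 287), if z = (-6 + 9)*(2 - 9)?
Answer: -182490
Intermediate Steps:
z = -21 (z = 3*(-7) = -21)
m(A) = 5/2 + A/2 (m(A) = (A + 5)/2 = (5 + A)/2 = 5/2 + A/2)
(m(z) + 245)*(-483 - 287) = ((5/2 + (½)*(-21)) + 245)*(-483 - 287) = ((5/2 - 21/2) + 245)*(-770) = (-8 + 245)*(-770) = 237*(-770) = -182490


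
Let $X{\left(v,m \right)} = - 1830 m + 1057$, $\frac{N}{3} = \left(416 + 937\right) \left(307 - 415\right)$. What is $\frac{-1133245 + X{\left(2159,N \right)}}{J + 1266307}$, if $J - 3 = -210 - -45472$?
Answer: $\frac{200272143}{327893} \approx 610.79$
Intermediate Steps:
$J = 45265$ ($J = 3 - -45262 = 3 + \left(-210 + 45472\right) = 3 + 45262 = 45265$)
$N = -438372$ ($N = 3 \left(416 + 937\right) \left(307 - 415\right) = 3 \cdot 1353 \left(-108\right) = 3 \left(-146124\right) = -438372$)
$X{\left(v,m \right)} = 1057 - 1830 m$
$\frac{-1133245 + X{\left(2159,N \right)}}{J + 1266307} = \frac{-1133245 + \left(1057 - -802220760\right)}{45265 + 1266307} = \frac{-1133245 + \left(1057 + 802220760\right)}{1311572} = \left(-1133245 + 802221817\right) \frac{1}{1311572} = 801088572 \cdot \frac{1}{1311572} = \frac{200272143}{327893}$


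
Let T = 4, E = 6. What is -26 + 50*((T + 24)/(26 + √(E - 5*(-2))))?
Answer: 62/3 ≈ 20.667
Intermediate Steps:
-26 + 50*((T + 24)/(26 + √(E - 5*(-2)))) = -26 + 50*((4 + 24)/(26 + √(6 - 5*(-2)))) = -26 + 50*(28/(26 + √(6 + 10))) = -26 + 50*(28/(26 + √16)) = -26 + 50*(28/(26 + 4)) = -26 + 50*(28/30) = -26 + 50*(28*(1/30)) = -26 + 50*(14/15) = -26 + 140/3 = 62/3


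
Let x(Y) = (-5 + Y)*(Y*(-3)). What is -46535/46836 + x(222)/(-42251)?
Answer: 4802682107/1978867836 ≈ 2.4270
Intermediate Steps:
x(Y) = -3*Y*(-5 + Y) (x(Y) = (-5 + Y)*(-3*Y) = -3*Y*(-5 + Y))
-46535/46836 + x(222)/(-42251) = -46535/46836 + (3*222*(5 - 1*222))/(-42251) = -46535*1/46836 + (3*222*(5 - 222))*(-1/42251) = -46535/46836 + (3*222*(-217))*(-1/42251) = -46535/46836 - 144522*(-1/42251) = -46535/46836 + 144522/42251 = 4802682107/1978867836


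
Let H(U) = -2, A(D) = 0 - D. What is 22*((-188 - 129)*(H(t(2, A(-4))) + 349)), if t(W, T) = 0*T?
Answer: -2419978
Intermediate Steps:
A(D) = -D
t(W, T) = 0
22*((-188 - 129)*(H(t(2, A(-4))) + 349)) = 22*((-188 - 129)*(-2 + 349)) = 22*(-317*347) = 22*(-109999) = -2419978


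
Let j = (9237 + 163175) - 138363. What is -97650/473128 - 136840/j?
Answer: -34033860185/8054767636 ≈ -4.2253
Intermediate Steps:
j = 34049 (j = 172412 - 138363 = 34049)
-97650/473128 - 136840/j = -97650/473128 - 136840/34049 = -97650*1/473128 - 136840*1/34049 = -48825/236564 - 136840/34049 = -34033860185/8054767636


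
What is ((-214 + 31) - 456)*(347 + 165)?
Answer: -327168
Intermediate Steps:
((-214 + 31) - 456)*(347 + 165) = (-183 - 456)*512 = -639*512 = -327168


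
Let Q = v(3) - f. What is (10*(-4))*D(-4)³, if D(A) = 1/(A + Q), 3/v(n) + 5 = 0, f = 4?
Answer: 5000/79507 ≈ 0.062888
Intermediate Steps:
v(n) = -⅗ (v(n) = 3/(-5 + 0) = 3/(-5) = 3*(-⅕) = -⅗)
Q = -23/5 (Q = -⅗ - 1*4 = -⅗ - 4 = -23/5 ≈ -4.6000)
D(A) = 1/(-23/5 + A) (D(A) = 1/(A - 23/5) = 1/(-23/5 + A))
(10*(-4))*D(-4)³ = (10*(-4))*(5/(-23 + 5*(-4)))³ = -40*125/(-23 - 20)³ = -40*(5/(-43))³ = -40*(5*(-1/43))³ = -40*(-5/43)³ = -40*(-125/79507) = 5000/79507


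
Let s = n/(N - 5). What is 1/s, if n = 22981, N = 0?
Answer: -5/22981 ≈ -0.00021757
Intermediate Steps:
s = -22981/5 (s = 22981/(0 - 5) = 22981/(-5) = 22981*(-⅕) = -22981/5 ≈ -4596.2)
1/s = 1/(-22981/5) = -5/22981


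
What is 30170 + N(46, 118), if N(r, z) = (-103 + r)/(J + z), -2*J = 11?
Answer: 2262712/75 ≈ 30170.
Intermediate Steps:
J = -11/2 (J = -½*11 = -11/2 ≈ -5.5000)
N(r, z) = (-103 + r)/(-11/2 + z)
30170 + N(46, 118) = 30170 + 2*(-103 + 46)/(-11 + 2*118) = 30170 + 2*(-57)/(-11 + 236) = 30170 + 2*(-57)/225 = 30170 + 2*(1/225)*(-57) = 30170 - 38/75 = 2262712/75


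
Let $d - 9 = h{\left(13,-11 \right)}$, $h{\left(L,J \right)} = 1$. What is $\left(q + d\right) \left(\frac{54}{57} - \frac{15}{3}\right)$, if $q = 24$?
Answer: $- \frac{2618}{19} \approx -137.79$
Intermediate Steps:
$d = 10$ ($d = 9 + 1 = 10$)
$\left(q + d\right) \left(\frac{54}{57} - \frac{15}{3}\right) = \left(24 + 10\right) \left(\frac{54}{57} - \frac{15}{3}\right) = 34 \left(54 \cdot \frac{1}{57} - 5\right) = 34 \left(\frac{18}{19} - 5\right) = 34 \left(- \frac{77}{19}\right) = - \frac{2618}{19}$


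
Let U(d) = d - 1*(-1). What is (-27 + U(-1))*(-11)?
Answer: 297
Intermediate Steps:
U(d) = 1 + d (U(d) = d + 1 = 1 + d)
(-27 + U(-1))*(-11) = (-27 + (1 - 1))*(-11) = (-27 + 0)*(-11) = -27*(-11) = 297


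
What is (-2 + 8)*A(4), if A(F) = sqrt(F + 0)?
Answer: 12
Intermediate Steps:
A(F) = sqrt(F)
(-2 + 8)*A(4) = (-2 + 8)*sqrt(4) = 6*2 = 12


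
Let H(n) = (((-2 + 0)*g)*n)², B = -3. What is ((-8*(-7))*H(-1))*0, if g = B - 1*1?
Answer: 0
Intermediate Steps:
g = -4 (g = -3 - 1*1 = -3 - 1 = -4)
H(n) = 64*n² (H(n) = (((-2 + 0)*(-4))*n)² = ((-2*(-4))*n)² = (8*n)² = 64*n²)
((-8*(-7))*H(-1))*0 = ((-8*(-7))*(64*(-1)²))*0 = (56*(64*1))*0 = (56*64)*0 = 3584*0 = 0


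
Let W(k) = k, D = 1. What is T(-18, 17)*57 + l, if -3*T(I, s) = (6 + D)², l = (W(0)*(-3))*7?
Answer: -931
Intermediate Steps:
l = 0 (l = (0*(-3))*7 = 0*7 = 0)
T(I, s) = -49/3 (T(I, s) = -(6 + 1)²/3 = -⅓*7² = -⅓*49 = -49/3)
T(-18, 17)*57 + l = -49/3*57 + 0 = -931 + 0 = -931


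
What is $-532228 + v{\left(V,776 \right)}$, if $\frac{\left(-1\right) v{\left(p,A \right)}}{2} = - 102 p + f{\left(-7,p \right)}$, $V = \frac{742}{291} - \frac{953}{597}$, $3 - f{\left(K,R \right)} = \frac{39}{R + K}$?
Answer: $- \frac{1798035977374311}{3379434119} \approx -5.3205 \cdot 10^{5}$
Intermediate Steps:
$f{\left(K,R \right)} = 3 - \frac{39}{K + R}$ ($f{\left(K,R \right)} = 3 - \frac{39}{R + K} = 3 - \frac{39}{K + R}$)
$V = \frac{55217}{57909}$ ($V = 742 \cdot \frac{1}{291} - \frac{953}{597} = \frac{742}{291} - \frac{953}{597} = \frac{55217}{57909} \approx 0.95351$)
$v{\left(p,A \right)} = 204 p - \frac{6 \left(-20 + p\right)}{-7 + p}$ ($v{\left(p,A \right)} = - 2 \left(- 102 p + \frac{3 \left(-13 - 7 + p\right)}{-7 + p}\right) = - 2 \left(- 102 p + \frac{3 \left(-20 + p\right)}{-7 + p}\right) = 204 p - \frac{6 \left(-20 + p\right)}{-7 + p}$)
$-532228 + v{\left(V,776 \right)} = -532228 + \frac{6 \left(20 - \frac{13196863}{57909} + 34 \left(\frac{55217}{57909}\right)^{2}\right)}{-7 + \frac{55217}{57909}} = -532228 + \frac{6 \left(20 - \frac{13196863}{57909} + 34 \cdot \frac{3048917089}{3353452281}\right)}{- \frac{350146}{57909}} = -532228 + 6 \left(- \frac{57909}{350146}\right) \left(20 - \frac{13196863}{57909} + \frac{103663181026}{3353452281}\right) = -532228 + 6 \left(- \frac{57909}{350146}\right) \left(- \frac{593484912821}{3353452281}\right) = -532228 + \frac{593484912821}{3379434119} = - \frac{1798035977374311}{3379434119}$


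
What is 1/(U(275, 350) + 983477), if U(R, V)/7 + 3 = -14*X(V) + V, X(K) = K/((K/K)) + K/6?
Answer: 3/2837668 ≈ 1.0572e-6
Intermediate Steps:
X(K) = 7*K/6 (X(K) = K/1 + K*(⅙) = K*1 + K/6 = K + K/6 = 7*K/6)
U(R, V) = -21 - 322*V/3 (U(R, V) = -21 + 7*(-49*V/3 + V) = -21 + 7*(-46*V/3) = -21 - 322*V/3)
1/(U(275, 350) + 983477) = 1/((-21 - 322/3*350) + 983477) = 1/((-21 - 112700/3) + 983477) = 1/(-112763/3 + 983477) = 1/(2837668/3) = 3/2837668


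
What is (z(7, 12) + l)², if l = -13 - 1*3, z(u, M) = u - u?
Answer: 256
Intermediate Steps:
z(u, M) = 0
l = -16 (l = -13 - 3 = -16)
(z(7, 12) + l)² = (0 - 16)² = (-16)² = 256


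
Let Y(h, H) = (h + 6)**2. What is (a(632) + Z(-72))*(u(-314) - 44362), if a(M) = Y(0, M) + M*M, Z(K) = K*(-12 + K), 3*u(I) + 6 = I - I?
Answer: -17989956912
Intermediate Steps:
Y(h, H) = (6 + h)**2
u(I) = -2 (u(I) = -2 + (I - I)/3 = -2 + (1/3)*0 = -2 + 0 = -2)
a(M) = 36 + M**2 (a(M) = (6 + 0)**2 + M*M = 6**2 + M**2 = 36 + M**2)
(a(632) + Z(-72))*(u(-314) - 44362) = ((36 + 632**2) - 72*(-12 - 72))*(-2 - 44362) = ((36 + 399424) - 72*(-84))*(-44364) = (399460 + 6048)*(-44364) = 405508*(-44364) = -17989956912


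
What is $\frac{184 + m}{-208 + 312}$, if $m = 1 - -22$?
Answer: $\frac{207}{104} \approx 1.9904$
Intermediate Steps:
$m = 23$ ($m = 1 + 22 = 23$)
$\frac{184 + m}{-208 + 312} = \frac{184 + 23}{-208 + 312} = \frac{207}{104}$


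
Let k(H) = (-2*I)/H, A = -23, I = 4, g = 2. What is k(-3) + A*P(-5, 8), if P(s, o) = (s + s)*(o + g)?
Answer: 6908/3 ≈ 2302.7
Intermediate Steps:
P(s, o) = 2*s*(2 + o) (P(s, o) = (s + s)*(o + 2) = (2*s)*(2 + o) = 2*s*(2 + o))
k(H) = -8/H (k(H) = (-2*4)/H = -8/H)
k(-3) + A*P(-5, 8) = -8/(-3) - 46*(-5)*(2 + 8) = -8*(-1/3) - 46*(-5)*10 = 8/3 - 23*(-100) = 8/3 + 2300 = 6908/3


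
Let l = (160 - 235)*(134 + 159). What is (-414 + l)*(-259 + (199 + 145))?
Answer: -1903065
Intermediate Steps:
l = -21975 (l = -75*293 = -21975)
(-414 + l)*(-259 + (199 + 145)) = (-414 - 21975)*(-259 + (199 + 145)) = -22389*(-259 + 344) = -22389*85 = -1903065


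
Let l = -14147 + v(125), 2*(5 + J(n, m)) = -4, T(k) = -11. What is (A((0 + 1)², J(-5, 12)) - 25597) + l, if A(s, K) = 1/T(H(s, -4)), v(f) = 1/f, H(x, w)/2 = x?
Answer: -54648114/1375 ≈ -39744.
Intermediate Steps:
H(x, w) = 2*x
J(n, m) = -7 (J(n, m) = -5 + (½)*(-4) = -5 - 2 = -7)
A(s, K) = -1/11 (A(s, K) = 1/(-11) = -1/11)
l = -1768374/125 (l = -14147 + 1/125 = -1768374/125 ≈ -14147.)
(A((0 + 1)², J(-5, 12)) - 25597) + l = (-1/11 - 25597) - 1768374/125 = -281568/11 - 1768374/125 = -54648114/1375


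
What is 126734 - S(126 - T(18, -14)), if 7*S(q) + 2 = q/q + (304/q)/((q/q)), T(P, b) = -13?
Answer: 123312017/973 ≈ 1.2673e+5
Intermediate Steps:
S(q) = -⅐ + 304/(7*q) (S(q) = -2/7 + (q/q + (304/q)/((q/q)))/7 = -2/7 + (1 + (304/q)/1)/7 = -2/7 + (1 + (304/q)*1)/7 = -2/7 + (1 + 304/q)/7 = -2/7 + (⅐ + 304/(7*q)) = -⅐ + 304/(7*q))
126734 - S(126 - T(18, -14)) = 126734 - (304 - (126 - 1*(-13)))/(7*(126 - 1*(-13))) = 126734 - (304 - (126 + 13))/(7*(126 + 13)) = 126734 - (304 - 1*139)/(7*139) = 126734 - (304 - 139)/(7*139) = 126734 - 165/(7*139) = 126734 - 1*165/973 = 126734 - 165/973 = 123312017/973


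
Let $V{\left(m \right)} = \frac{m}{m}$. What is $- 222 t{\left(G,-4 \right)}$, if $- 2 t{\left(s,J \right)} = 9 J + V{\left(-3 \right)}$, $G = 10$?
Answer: $-3885$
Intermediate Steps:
$V{\left(m \right)} = 1$
$t{\left(s,J \right)} = - \frac{1}{2} - \frac{9 J}{2}$ ($t{\left(s,J \right)} = - \frac{9 J + 1}{2} = - \frac{1 + 9 J}{2} = - \frac{1}{2} - \frac{9 J}{2}$)
$- 222 t{\left(G,-4 \right)} = - 222 \left(- \frac{1}{2} - -18\right) = - 222 \left(- \frac{1}{2} + 18\right) = \left(-222\right) \frac{35}{2} = -3885$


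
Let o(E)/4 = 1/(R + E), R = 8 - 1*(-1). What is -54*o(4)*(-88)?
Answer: 19008/13 ≈ 1462.2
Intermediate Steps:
R = 9 (R = 8 + 1 = 9)
o(E) = 4/(9 + E)
-54*o(4)*(-88) = -216/(9 + 4)*(-88) = -216/13*(-88) = 19008/13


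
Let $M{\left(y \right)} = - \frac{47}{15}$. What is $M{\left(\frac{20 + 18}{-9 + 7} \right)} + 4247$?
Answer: $\frac{63658}{15} \approx 4243.9$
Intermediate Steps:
$M{\left(y \right)} = - \frac{47}{15}$ ($M{\left(y \right)} = \left(-47\right) \frac{1}{15} = - \frac{47}{15}$)
$M{\left(\frac{20 + 18}{-9 + 7} \right)} + 4247 = - \frac{47}{15} + 4247 = \frac{63658}{15}$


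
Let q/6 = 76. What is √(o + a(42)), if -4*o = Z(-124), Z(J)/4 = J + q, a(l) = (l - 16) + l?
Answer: 2*I*√66 ≈ 16.248*I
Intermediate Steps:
a(l) = -16 + 2*l (a(l) = (-16 + l) + l = -16 + 2*l)
q = 456 (q = 6*76 = 456)
Z(J) = 1824 + 4*J (Z(J) = 4*(J + 456) = 4*(456 + J) = 1824 + 4*J)
o = -332 (o = -(1824 + 4*(-124))/4 = -(1824 - 496)/4 = -¼*1328 = -332)
√(o + a(42)) = √(-332 + (-16 + 2*42)) = √(-332 + (-16 + 84)) = √(-332 + 68) = √(-264) = 2*I*√66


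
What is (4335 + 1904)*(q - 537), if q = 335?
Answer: -1260278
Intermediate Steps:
(4335 + 1904)*(q - 537) = (4335 + 1904)*(335 - 537) = 6239*(-202) = -1260278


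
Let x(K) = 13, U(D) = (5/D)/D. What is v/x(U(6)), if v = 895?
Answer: 895/13 ≈ 68.846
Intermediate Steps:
U(D) = 5/D**2
v/x(U(6)) = 895/13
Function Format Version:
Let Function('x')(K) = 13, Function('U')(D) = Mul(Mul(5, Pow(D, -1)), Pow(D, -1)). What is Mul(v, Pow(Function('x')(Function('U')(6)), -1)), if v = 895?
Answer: Rational(895, 13) ≈ 68.846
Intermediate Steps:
Function('U')(D) = Mul(5, Pow(D, -2))
Mul(v, Pow(Function('x')(Function('U')(6)), -1)) = Mul(895, Pow(13, -1)) = Mul(895, Rational(1, 13)) = Rational(895, 13)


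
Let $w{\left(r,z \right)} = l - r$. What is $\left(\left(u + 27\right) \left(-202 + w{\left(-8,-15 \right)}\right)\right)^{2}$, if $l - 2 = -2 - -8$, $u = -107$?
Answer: $221414400$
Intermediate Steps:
$l = 8$ ($l = 2 - -6 = 2 + \left(-2 + 8\right) = 2 + 6 = 8$)
$w{\left(r,z \right)} = 8 - r$
$\left(\left(u + 27\right) \left(-202 + w{\left(-8,-15 \right)}\right)\right)^{2} = \left(\left(-107 + 27\right) \left(-202 + \left(8 - -8\right)\right)\right)^{2} = \left(- 80 \left(-202 + \left(8 + 8\right)\right)\right)^{2} = \left(- 80 \left(-202 + 16\right)\right)^{2} = \left(\left(-80\right) \left(-186\right)\right)^{2} = 14880^{2} = 221414400$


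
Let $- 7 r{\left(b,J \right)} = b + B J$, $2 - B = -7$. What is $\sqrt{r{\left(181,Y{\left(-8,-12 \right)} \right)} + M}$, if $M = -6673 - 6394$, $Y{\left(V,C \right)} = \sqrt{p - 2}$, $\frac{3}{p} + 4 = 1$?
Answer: $\frac{\sqrt{-641550 - 63 i \sqrt{3}}}{7} \approx 0.009731 - 114.42 i$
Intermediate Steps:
$p = -1$ ($p = \frac{3}{-4 + 1} = \frac{3}{-3} = 3 \left(- \frac{1}{3}\right) = -1$)
$B = 9$ ($B = 2 - -7 = 2 + 7 = 9$)
$Y{\left(V,C \right)} = i \sqrt{3}$ ($Y{\left(V,C \right)} = \sqrt{-1 - 2} = \sqrt{-3} = i \sqrt{3}$)
$r{\left(b,J \right)} = - \frac{9 J}{7} - \frac{b}{7}$ ($r{\left(b,J \right)} = - \frac{b + 9 J}{7} = - \frac{9 J}{7} - \frac{b}{7}$)
$M = -13067$ ($M = -6673 - 6394 = -13067$)
$\sqrt{r{\left(181,Y{\left(-8,-12 \right)} \right)} + M} = \sqrt{\left(- \frac{9 i \sqrt{3}}{7} - \frac{181}{7}\right) - 13067} = \sqrt{\left(- \frac{181}{7} - \frac{9 i \sqrt{3}}{7}\right) - 13067} = \sqrt{- \frac{91650}{7} - \frac{9 i \sqrt{3}}{7}}$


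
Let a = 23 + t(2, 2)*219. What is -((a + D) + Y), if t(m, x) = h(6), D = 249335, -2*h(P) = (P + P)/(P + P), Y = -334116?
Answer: 169735/2 ≈ 84868.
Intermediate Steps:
h(P) = -½ (h(P) = -(P + P)/(2*(P + P)) = -2*P/(2*(2*P)) = -2*P*1/(2*P)/2 = -½*1 = -½)
t(m, x) = -½
a = -173/2 (a = 23 - ½*219 = 23 - 219/2 = -173/2 ≈ -86.500)
-((a + D) + Y) = -((-173/2 + 249335) - 334116) = -(498497/2 - 334116) = -1*(-169735/2) = 169735/2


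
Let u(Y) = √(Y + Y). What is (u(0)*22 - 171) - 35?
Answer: -206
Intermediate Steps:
u(Y) = √2*√Y (u(Y) = √(2*Y) = √2*√Y)
(u(0)*22 - 171) - 35 = ((√2*√0)*22 - 171) - 35 = ((√2*0)*22 - 171) - 35 = (0*22 - 171) - 35 = (0 - 171) - 35 = -171 - 35 = -206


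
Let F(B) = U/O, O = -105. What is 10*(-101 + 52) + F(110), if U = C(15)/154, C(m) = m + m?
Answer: -264111/539 ≈ -490.00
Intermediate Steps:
C(m) = 2*m
U = 15/77 (U = (2*15)/154 = 30*(1/154) = 15/77 ≈ 0.19481)
F(B) = -1/539 (F(B) = (15/77)/(-105) = (15/77)*(-1/105) = -1/539)
10*(-101 + 52) + F(110) = 10*(-101 + 52) - 1/539 = 10*(-49) - 1/539 = -490 - 1/539 = -264111/539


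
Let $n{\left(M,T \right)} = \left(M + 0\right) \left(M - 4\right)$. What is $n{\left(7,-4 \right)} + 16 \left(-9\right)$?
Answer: $-123$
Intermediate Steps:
$n{\left(M,T \right)} = M \left(-4 + M\right)$
$n{\left(7,-4 \right)} + 16 \left(-9\right) = 7 \left(-4 + 7\right) + 16 \left(-9\right) = 7 \cdot 3 - 144 = 21 - 144 = -123$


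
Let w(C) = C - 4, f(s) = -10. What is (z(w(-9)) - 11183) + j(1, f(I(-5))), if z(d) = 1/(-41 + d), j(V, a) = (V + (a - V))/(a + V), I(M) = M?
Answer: -603823/54 ≈ -11182.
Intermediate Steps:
w(C) = -4 + C
j(V, a) = a/(V + a)
(z(w(-9)) - 11183) + j(1, f(I(-5))) = (1/(-41 + (-4 - 9)) - 11183) - 10/(1 - 10) = (1/(-41 - 13) - 11183) - 10/(-9) = (1/(-54) - 11183) - 10*(-⅑) = (-1/54 - 11183) + 10/9 = -603883/54 + 10/9 = -603823/54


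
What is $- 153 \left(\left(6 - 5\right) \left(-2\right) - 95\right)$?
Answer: $14841$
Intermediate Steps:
$- 153 \left(\left(6 - 5\right) \left(-2\right) - 95\right) = - 153 \left(1 \left(-2\right) - 95\right) = - 153 \left(-2 - 95\right) = \left(-153\right) \left(-97\right) = 14841$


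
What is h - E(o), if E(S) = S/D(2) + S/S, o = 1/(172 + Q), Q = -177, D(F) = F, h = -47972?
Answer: -479729/10 ≈ -47973.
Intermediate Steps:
o = -⅕ (o = 1/(172 - 177) = 1/(-5) = -⅕ ≈ -0.20000)
E(S) = 1 + S/2 (E(S) = S/2 + S/S = S*(½) + 1 = S/2 + 1 = 1 + S/2)
h - E(o) = -47972 - (1 + (½)*(-⅕)) = -47972 - (1 - ⅒) = -47972 - 1*9/10 = -47972 - 9/10 = -479729/10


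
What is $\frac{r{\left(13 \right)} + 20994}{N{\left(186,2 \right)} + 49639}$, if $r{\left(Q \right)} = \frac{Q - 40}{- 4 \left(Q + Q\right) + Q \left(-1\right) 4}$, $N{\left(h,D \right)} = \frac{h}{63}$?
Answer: $\frac{22925637}{54209012} \approx 0.42291$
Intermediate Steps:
$N{\left(h,D \right)} = \frac{h}{63}$ ($N{\left(h,D \right)} = h \frac{1}{63} = \frac{h}{63}$)
$r{\left(Q \right)} = - \frac{-40 + Q}{12 Q}$ ($r{\left(Q \right)} = \frac{-40 + Q}{- 4 \cdot 2 Q + - Q 4} = \frac{-40 + Q}{- 8 Q - 4 Q} = \frac{-40 + Q}{\left(-12\right) Q} = \left(-40 + Q\right) \left(- \frac{1}{12 Q}\right) = - \frac{-40 + Q}{12 Q}$)
$\frac{r{\left(13 \right)} + 20994}{N{\left(186,2 \right)} + 49639} = \frac{\frac{40 - 13}{12 \cdot 13} + 20994}{\frac{1}{63} \cdot 186 + 49639} = \frac{\frac{1}{12} \cdot \frac{1}{13} \left(40 - 13\right) + 20994}{\frac{62}{21} + 49639} = \frac{\frac{1}{12} \cdot \frac{1}{13} \cdot 27 + 20994}{\frac{1042481}{21}} = \left(\frac{9}{52} + 20994\right) \frac{21}{1042481} = \frac{1091697}{52} \cdot \frac{21}{1042481} = \frac{22925637}{54209012}$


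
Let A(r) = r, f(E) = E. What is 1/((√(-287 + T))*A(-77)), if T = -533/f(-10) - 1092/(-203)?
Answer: I*√2133530/1699467 ≈ 0.00085948*I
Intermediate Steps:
T = 17017/290 (T = -533/(-10) - 1092/(-203) = -533*(-⅒) - 1092*(-1/203) = 533/10 + 156/29 = 17017/290 ≈ 58.679)
1/((√(-287 + T))*A(-77)) = 1/(√(-287 + 17017/290)*(-77)) = -1/77/√(-66213/290) = -1/77/(3*I*√2133530/290) = -I*√2133530/22071*(-1/77) = I*√2133530/1699467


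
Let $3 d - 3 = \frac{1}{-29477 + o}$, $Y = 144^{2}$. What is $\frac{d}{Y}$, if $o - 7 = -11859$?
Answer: $\frac{61993}{1285497216} \approx 4.8225 \cdot 10^{-5}$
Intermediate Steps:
$o = -11852$ ($o = 7 - 11859 = -11852$)
$Y = 20736$
$d = \frac{123986}{123987}$ ($d = 1 + \frac{1}{3 \left(-29477 - 11852\right)} = 1 + \frac{1}{3 \left(-41329\right)} = 1 + \frac{1}{3} \left(- \frac{1}{41329}\right) = 1 - \frac{1}{123987} = \frac{123986}{123987} \approx 0.99999$)
$\frac{d}{Y} = \frac{123986}{123987 \cdot 20736} = \frac{123986}{123987} \cdot \frac{1}{20736} = \frac{61993}{1285497216}$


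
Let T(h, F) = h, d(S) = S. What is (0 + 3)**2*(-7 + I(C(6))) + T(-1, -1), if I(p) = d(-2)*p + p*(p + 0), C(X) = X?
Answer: 152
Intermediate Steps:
I(p) = p**2 - 2*p (I(p) = -2*p + p*(p + 0) = -2*p + p*p = -2*p + p**2 = p**2 - 2*p)
(0 + 3)**2*(-7 + I(C(6))) + T(-1, -1) = (0 + 3)**2*(-7 + 6*(-2 + 6)) - 1 = 3**2*(-7 + 6*4) - 1 = 9*(-7 + 24) - 1 = 9*17 - 1 = 153 - 1 = 152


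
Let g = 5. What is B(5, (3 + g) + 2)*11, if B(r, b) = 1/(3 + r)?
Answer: 11/8 ≈ 1.3750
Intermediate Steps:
B(5, (3 + g) + 2)*11 = 11/(3 + 5) = 11/8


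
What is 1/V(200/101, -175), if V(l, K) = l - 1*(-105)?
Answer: 101/10805 ≈ 0.0093475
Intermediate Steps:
V(l, K) = 105 + l (V(l, K) = l + 105 = 105 + l)
1/V(200/101, -175) = 1/(105 + 200/101) = 1/(10805/101) = 101/10805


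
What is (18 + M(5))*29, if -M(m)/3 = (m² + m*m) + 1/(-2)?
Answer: -7569/2 ≈ -3784.5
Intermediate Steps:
M(m) = 3/2 - 6*m² (M(m) = -3*((m² + m*m) + 1/(-2)) = -3*((m² + m²) - ½) = -3*(2*m² - ½) = -3*(-½ + 2*m²) = 3/2 - 6*m²)
(18 + M(5))*29 = (18 + (3/2 - 6*5²))*29 = (18 + (3/2 - 6*25))*29 = (18 + (3/2 - 150))*29 = (18 - 297/2)*29 = -261/2*29 = -7569/2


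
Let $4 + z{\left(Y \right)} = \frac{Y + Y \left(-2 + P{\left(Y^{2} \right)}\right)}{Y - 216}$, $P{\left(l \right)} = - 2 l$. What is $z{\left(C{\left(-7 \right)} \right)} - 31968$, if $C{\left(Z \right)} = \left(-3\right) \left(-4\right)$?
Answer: $-31955$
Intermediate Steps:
$C{\left(Z \right)} = 12$
$z{\left(Y \right)} = -4 + \frac{Y + Y \left(-2 - 2 Y^{2}\right)}{-216 + Y}$ ($z{\left(Y \right)} = -4 + \frac{Y + Y \left(-2 - 2 Y^{2}\right)}{Y - 216} = -4 + \frac{Y + Y \left(-2 - 2 Y^{2}\right)}{-216 + Y}$)
$z{\left(C{\left(-7 \right)} \right)} - 31968 = \frac{864 - 60 - 2 \cdot 12^{3}}{-216 + 12} - 31968 = \frac{864 - 60 - 3456}{-204} - 31968 = - \frac{864 - 60 - 3456}{204} - 31968 = \left(- \frac{1}{204}\right) \left(-2652\right) - 31968 = 13 - 31968 = -31955$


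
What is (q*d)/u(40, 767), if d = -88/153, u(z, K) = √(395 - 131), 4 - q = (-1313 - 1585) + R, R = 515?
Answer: -4774*√66/459 ≈ -84.497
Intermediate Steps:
q = 2387 (q = 4 - ((-1313 - 1585) + 515) = 4 - (-2898 + 515) = 4 - 1*(-2383) = 4 + 2383 = 2387)
u(z, K) = 2*√66 (u(z, K) = √264 = 2*√66)
d = -88/153 (d = -88*1/153 = -88/153 ≈ -0.57516)
(q*d)/u(40, 767) = (2387*(-88/153))/((2*√66)) = -4774*√66/459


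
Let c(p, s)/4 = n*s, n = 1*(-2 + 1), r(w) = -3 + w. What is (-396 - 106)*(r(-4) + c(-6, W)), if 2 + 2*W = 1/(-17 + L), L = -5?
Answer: 16064/11 ≈ 1460.4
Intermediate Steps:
n = -1 (n = 1*(-1) = -1)
W = -45/44 (W = -1 + 1/(2*(-17 - 5)) = -1 + (½)/(-22) = -1 + (½)*(-1/22) = -1 - 1/44 = -45/44 ≈ -1.0227)
c(p, s) = -4*s (c(p, s) = 4*(-s) = -4*s)
(-396 - 106)*(r(-4) + c(-6, W)) = (-396 - 106)*((-3 - 4) - 4*(-45/44)) = -502*(-7 + 45/11) = -502*(-32/11) = 16064/11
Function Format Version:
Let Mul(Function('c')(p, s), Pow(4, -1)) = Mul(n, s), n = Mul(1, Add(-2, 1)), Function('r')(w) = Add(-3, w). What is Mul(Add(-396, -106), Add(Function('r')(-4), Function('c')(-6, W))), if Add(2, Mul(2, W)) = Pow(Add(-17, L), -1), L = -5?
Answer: Rational(16064, 11) ≈ 1460.4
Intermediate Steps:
n = -1 (n = Mul(1, -1) = -1)
W = Rational(-45, 44) (W = Add(-1, Mul(Rational(1, 2), Pow(Add(-17, -5), -1))) = Add(-1, Mul(Rational(1, 2), Pow(-22, -1))) = Add(-1, Mul(Rational(1, 2), Rational(-1, 22))) = Add(-1, Rational(-1, 44)) = Rational(-45, 44) ≈ -1.0227)
Function('c')(p, s) = Mul(-4, s) (Function('c')(p, s) = Mul(4, Mul(-1, s)) = Mul(-4, s))
Mul(Add(-396, -106), Add(Function('r')(-4), Function('c')(-6, W))) = Mul(Add(-396, -106), Add(Add(-3, -4), Mul(-4, Rational(-45, 44)))) = Mul(-502, Add(-7, Rational(45, 11))) = Mul(-502, Rational(-32, 11)) = Rational(16064, 11)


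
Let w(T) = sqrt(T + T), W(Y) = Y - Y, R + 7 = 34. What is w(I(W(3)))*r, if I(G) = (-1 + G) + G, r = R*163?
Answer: 4401*I*sqrt(2) ≈ 6224.0*I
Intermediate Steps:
R = 27 (R = -7 + 34 = 27)
W(Y) = 0
r = 4401 (r = 27*163 = 4401)
I(G) = -1 + 2*G
w(T) = sqrt(2)*sqrt(T) (w(T) = sqrt(2*T) = sqrt(2)*sqrt(T))
w(I(W(3)))*r = (sqrt(2)*sqrt(-1 + 2*0))*4401 = (sqrt(2)*sqrt(-1 + 0))*4401 = (sqrt(2)*sqrt(-1))*4401 = (sqrt(2)*I)*4401 = (I*sqrt(2))*4401 = 4401*I*sqrt(2)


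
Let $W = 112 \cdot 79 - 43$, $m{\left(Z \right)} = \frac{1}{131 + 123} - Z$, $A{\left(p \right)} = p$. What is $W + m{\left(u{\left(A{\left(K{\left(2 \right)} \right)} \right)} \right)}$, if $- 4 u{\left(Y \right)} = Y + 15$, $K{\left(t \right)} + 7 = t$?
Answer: $\frac{1118553}{127} \approx 8807.5$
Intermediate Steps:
$K{\left(t \right)} = -7 + t$
$u{\left(Y \right)} = - \frac{15}{4} - \frac{Y}{4}$ ($u{\left(Y \right)} = - \frac{Y + 15}{4} = - \frac{15 + Y}{4} = - \frac{15}{4} - \frac{Y}{4}$)
$m{\left(Z \right)} = \frac{1}{254} - Z$
$W = 8805$ ($W = 8848 - 43 = 8805$)
$W + m{\left(u{\left(A{\left(K{\left(2 \right)} \right)} \right)} \right)} = 8805 + \left(\frac{1}{254} - \left(- \frac{15}{4} - \frac{-7 + 2}{4}\right)\right) = 8805 + \left(\frac{1}{254} - \left(- \frac{15}{4} - - \frac{5}{4}\right)\right) = 8805 + \left(\frac{1}{254} - \left(- \frac{15}{4} + \frac{5}{4}\right)\right) = 8805 + \left(\frac{1}{254} - - \frac{5}{2}\right) = 8805 + \left(\frac{1}{254} + \frac{5}{2}\right) = 8805 + \frac{318}{127} = \frac{1118553}{127}$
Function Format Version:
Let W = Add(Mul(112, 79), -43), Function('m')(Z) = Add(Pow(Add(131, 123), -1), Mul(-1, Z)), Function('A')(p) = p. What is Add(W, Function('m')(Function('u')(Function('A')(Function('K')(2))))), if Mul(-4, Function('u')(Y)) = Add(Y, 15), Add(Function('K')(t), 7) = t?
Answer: Rational(1118553, 127) ≈ 8807.5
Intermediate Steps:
Function('K')(t) = Add(-7, t)
Function('u')(Y) = Add(Rational(-15, 4), Mul(Rational(-1, 4), Y)) (Function('u')(Y) = Mul(Rational(-1, 4), Add(Y, 15)) = Mul(Rational(-1, 4), Add(15, Y)) = Add(Rational(-15, 4), Mul(Rational(-1, 4), Y)))
Function('m')(Z) = Add(Rational(1, 254), Mul(-1, Z)) (Function('m')(Z) = Add(Pow(254, -1), Mul(-1, Z)) = Add(Rational(1, 254), Mul(-1, Z)))
W = 8805 (W = Add(8848, -43) = 8805)
Add(W, Function('m')(Function('u')(Function('A')(Function('K')(2))))) = Add(8805, Add(Rational(1, 254), Mul(-1, Add(Rational(-15, 4), Mul(Rational(-1, 4), Add(-7, 2)))))) = Add(8805, Add(Rational(1, 254), Mul(-1, Add(Rational(-15, 4), Mul(Rational(-1, 4), -5))))) = Add(8805, Add(Rational(1, 254), Mul(-1, Add(Rational(-15, 4), Rational(5, 4))))) = Add(8805, Add(Rational(1, 254), Mul(-1, Rational(-5, 2)))) = Add(8805, Add(Rational(1, 254), Rational(5, 2))) = Add(8805, Rational(318, 127)) = Rational(1118553, 127)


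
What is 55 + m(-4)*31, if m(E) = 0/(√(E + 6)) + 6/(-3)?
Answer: -7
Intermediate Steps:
m(E) = -2 (m(E) = 0/(√(6 + E)) + 6*(-⅓) = 0/√(6 + E) - 2 = 0 - 2 = -2)
55 + m(-4)*31 = 55 - 2*31 = 55 - 62 = -7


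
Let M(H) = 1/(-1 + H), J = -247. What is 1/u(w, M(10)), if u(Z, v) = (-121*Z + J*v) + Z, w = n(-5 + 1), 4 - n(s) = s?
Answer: -9/8887 ≈ -0.0010127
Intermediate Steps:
n(s) = 4 - s
w = 8 (w = 4 - (-5 + 1) = 4 - 1*(-4) = 4 + 4 = 8)
u(Z, v) = -247*v - 120*Z (u(Z, v) = (-121*Z - 247*v) + Z = (-247*v - 121*Z) + Z = -247*v - 120*Z)
1/u(w, M(10)) = 1/(-247/(-1 + 10) - 120*8) = 1/(-247/9 - 960) = 1/(-8887/9) = -9/8887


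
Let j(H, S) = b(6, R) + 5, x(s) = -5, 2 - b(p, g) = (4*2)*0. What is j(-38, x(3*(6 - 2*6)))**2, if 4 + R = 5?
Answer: 49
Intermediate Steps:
R = 1 (R = -4 + 5 = 1)
b(p, g) = 2 (b(p, g) = 2 - 4*2*0 = 2 - 8*0 = 2 - 1*0 = 2 + 0 = 2)
j(H, S) = 7 (j(H, S) = 2 + 5 = 7)
j(-38, x(3*(6 - 2*6)))**2 = 7**2 = 49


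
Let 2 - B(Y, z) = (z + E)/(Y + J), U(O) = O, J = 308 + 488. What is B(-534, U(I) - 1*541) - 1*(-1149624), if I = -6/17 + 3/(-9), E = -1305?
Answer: 15361396793/13362 ≈ 1.1496e+6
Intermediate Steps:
J = 796
I = -35/51 (I = -6*1/17 + 3*(-⅑) = -6/17 - ⅓ = -35/51 ≈ -0.68627)
B(Y, z) = 2 - (-1305 + z)/(796 + Y) (B(Y, z) = 2 - (z - 1305)/(Y + 796) = 2 - (-1305 + z)/(796 + Y))
B(-534, U(I) - 1*541) - 1*(-1149624) = (2897 - (-35/51 - 1*541) + 2*(-534))/(796 - 534) - 1*(-1149624) = (2897 - (-35/51 - 541) - 1068)/262 + 1149624 = (2897 - 1*(-27626/51) - 1068)/262 + 1149624 = (2897 + 27626/51 - 1068)/262 + 1149624 = (1/262)*(120905/51) + 1149624 = 120905/13362 + 1149624 = 15361396793/13362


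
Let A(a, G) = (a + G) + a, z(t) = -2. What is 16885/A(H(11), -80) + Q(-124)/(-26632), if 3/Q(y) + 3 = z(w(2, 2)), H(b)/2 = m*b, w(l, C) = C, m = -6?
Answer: -35131337/715735 ≈ -49.084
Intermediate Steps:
H(b) = -12*b (H(b) = 2*(-6*b) = -12*b)
A(a, G) = G + 2*a (A(a, G) = (G + a) + a = G + 2*a)
Q(y) = -3/5 (Q(y) = 3/(-3 - 2) = 3/(-5) = 3*(-1/5) = -3/5)
16885/A(H(11), -80) + Q(-124)/(-26632) = 16885/(-80 + 2*(-12*11)) - 3/5/(-26632) = 16885/(-80 + 2*(-132)) - 3/5*(-1/26632) = 16885/(-80 - 264) + 3/133160 = 16885/(-344) + 3/133160 = 16885*(-1/344) + 3/133160 = -16885/344 + 3/133160 = -35131337/715735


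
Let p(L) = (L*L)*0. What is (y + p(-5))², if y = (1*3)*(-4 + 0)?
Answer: 144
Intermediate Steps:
y = -12 (y = 3*(-4) = -12)
p(L) = 0 (p(L) = L²*0 = 0)
(y + p(-5))² = (-12 + 0)² = (-12)² = 144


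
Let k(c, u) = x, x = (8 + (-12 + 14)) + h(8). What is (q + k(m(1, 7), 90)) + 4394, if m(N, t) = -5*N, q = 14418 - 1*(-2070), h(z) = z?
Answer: 20900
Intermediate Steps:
q = 16488 (q = 14418 + 2070 = 16488)
x = 18 (x = (8 + (-12 + 14)) + 8 = (8 + 2) + 8 = 10 + 8 = 18)
k(c, u) = 18
(q + k(m(1, 7), 90)) + 4394 = (16488 + 18) + 4394 = 16506 + 4394 = 20900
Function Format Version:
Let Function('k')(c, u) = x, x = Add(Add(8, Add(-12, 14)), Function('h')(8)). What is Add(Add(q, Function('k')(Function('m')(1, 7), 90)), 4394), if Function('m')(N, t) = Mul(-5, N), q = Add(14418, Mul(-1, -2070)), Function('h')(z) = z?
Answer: 20900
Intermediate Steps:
q = 16488 (q = Add(14418, 2070) = 16488)
x = 18 (x = Add(Add(8, Add(-12, 14)), 8) = Add(Add(8, 2), 8) = Add(10, 8) = 18)
Function('k')(c, u) = 18
Add(Add(q, Function('k')(Function('m')(1, 7), 90)), 4394) = Add(Add(16488, 18), 4394) = Add(16506, 4394) = 20900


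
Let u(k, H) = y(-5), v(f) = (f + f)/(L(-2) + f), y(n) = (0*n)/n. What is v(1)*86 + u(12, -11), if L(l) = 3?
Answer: 43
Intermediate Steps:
y(n) = 0 (y(n) = 0/n = 0)
v(f) = 2*f/(3 + f) (v(f) = (f + f)/(3 + f) = (2*f)/(3 + f) = 2*f/(3 + f))
u(k, H) = 0
v(1)*86 + u(12, -11) = (2*1/(3 + 1))*86 + 0 = (2*1/4)*86 + 0 = (2*1*(¼))*86 + 0 = (½)*86 + 0 = 43 + 0 = 43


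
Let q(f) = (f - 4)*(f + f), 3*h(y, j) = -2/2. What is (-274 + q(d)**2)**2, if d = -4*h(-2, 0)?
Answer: 327537604/6561 ≈ 49922.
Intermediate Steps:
h(y, j) = -1/3 (h(y, j) = (-2/2)/3 = (-2*1/2)/3 = (1/3)*(-1) = -1/3)
d = 4/3 (d = -4*(-1/3) = 4/3 ≈ 1.3333)
q(f) = 2*f*(-4 + f) (q(f) = (-4 + f)*(2*f) = 2*f*(-4 + f))
(-274 + q(d)**2)**2 = (-274 + (2*(4/3)*(-4 + 4/3))**2)**2 = (-274 + (2*(4/3)*(-8/3))**2)**2 = (-274 + (-64/9)**2)**2 = (-274 + 4096/81)**2 = (-18098/81)**2 = 327537604/6561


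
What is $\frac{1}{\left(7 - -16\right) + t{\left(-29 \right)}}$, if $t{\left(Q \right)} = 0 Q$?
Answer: $\frac{1}{23} \approx 0.043478$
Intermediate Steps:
$t{\left(Q \right)} = 0$
$\frac{1}{\left(7 - -16\right) + t{\left(-29 \right)}} = \frac{1}{\left(7 - -16\right) + 0} = \frac{1}{\left(7 + 16\right) + 0} = \frac{1}{23 + 0} = \frac{1}{23}$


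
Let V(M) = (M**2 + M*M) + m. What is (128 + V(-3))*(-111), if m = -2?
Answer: -15984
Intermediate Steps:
V(M) = -2 + 2*M**2 (V(M) = (M**2 + M*M) - 2 = (M**2 + M**2) - 2 = 2*M**2 - 2 = -2 + 2*M**2)
(128 + V(-3))*(-111) = (128 + (-2 + 2*(-3)**2))*(-111) = (128 + (-2 + 2*9))*(-111) = (128 + (-2 + 18))*(-111) = (128 + 16)*(-111) = 144*(-111) = -15984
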